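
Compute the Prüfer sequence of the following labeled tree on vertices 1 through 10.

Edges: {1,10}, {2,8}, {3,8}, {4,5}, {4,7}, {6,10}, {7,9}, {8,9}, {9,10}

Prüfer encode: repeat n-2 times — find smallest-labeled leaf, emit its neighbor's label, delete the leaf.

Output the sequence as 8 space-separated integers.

Step 1: leaves = {1,2,3,5,6}. Remove smallest leaf 1, emit neighbor 10.
Step 2: leaves = {2,3,5,6}. Remove smallest leaf 2, emit neighbor 8.
Step 3: leaves = {3,5,6}. Remove smallest leaf 3, emit neighbor 8.
Step 4: leaves = {5,6,8}. Remove smallest leaf 5, emit neighbor 4.
Step 5: leaves = {4,6,8}. Remove smallest leaf 4, emit neighbor 7.
Step 6: leaves = {6,7,8}. Remove smallest leaf 6, emit neighbor 10.
Step 7: leaves = {7,8,10}. Remove smallest leaf 7, emit neighbor 9.
Step 8: leaves = {8,10}. Remove smallest leaf 8, emit neighbor 9.
Done: 2 vertices remain (9, 10). Sequence = [10 8 8 4 7 10 9 9]

Answer: 10 8 8 4 7 10 9 9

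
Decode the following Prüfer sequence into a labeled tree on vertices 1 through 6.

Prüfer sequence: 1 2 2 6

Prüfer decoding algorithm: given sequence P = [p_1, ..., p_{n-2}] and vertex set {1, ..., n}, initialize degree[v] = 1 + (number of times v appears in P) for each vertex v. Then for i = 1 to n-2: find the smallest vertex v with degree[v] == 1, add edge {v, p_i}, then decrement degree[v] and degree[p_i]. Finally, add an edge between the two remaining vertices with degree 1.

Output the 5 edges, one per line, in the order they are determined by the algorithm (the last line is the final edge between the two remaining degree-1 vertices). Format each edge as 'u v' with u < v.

Initial degrees: {1:2, 2:3, 3:1, 4:1, 5:1, 6:2}
Step 1: smallest deg-1 vertex = 3, p_1 = 1. Add edge {1,3}. Now deg[3]=0, deg[1]=1.
Step 2: smallest deg-1 vertex = 1, p_2 = 2. Add edge {1,2}. Now deg[1]=0, deg[2]=2.
Step 3: smallest deg-1 vertex = 4, p_3 = 2. Add edge {2,4}. Now deg[4]=0, deg[2]=1.
Step 4: smallest deg-1 vertex = 2, p_4 = 6. Add edge {2,6}. Now deg[2]=0, deg[6]=1.
Final: two remaining deg-1 vertices are 5, 6. Add edge {5,6}.

Answer: 1 3
1 2
2 4
2 6
5 6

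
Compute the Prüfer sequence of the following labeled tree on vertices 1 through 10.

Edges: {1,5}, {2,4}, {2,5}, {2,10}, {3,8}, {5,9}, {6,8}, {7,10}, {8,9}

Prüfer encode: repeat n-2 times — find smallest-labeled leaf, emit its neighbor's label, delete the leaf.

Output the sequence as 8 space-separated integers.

Answer: 5 8 2 8 10 9 5 2

Derivation:
Step 1: leaves = {1,3,4,6,7}. Remove smallest leaf 1, emit neighbor 5.
Step 2: leaves = {3,4,6,7}. Remove smallest leaf 3, emit neighbor 8.
Step 3: leaves = {4,6,7}. Remove smallest leaf 4, emit neighbor 2.
Step 4: leaves = {6,7}. Remove smallest leaf 6, emit neighbor 8.
Step 5: leaves = {7,8}. Remove smallest leaf 7, emit neighbor 10.
Step 6: leaves = {8,10}. Remove smallest leaf 8, emit neighbor 9.
Step 7: leaves = {9,10}. Remove smallest leaf 9, emit neighbor 5.
Step 8: leaves = {5,10}. Remove smallest leaf 5, emit neighbor 2.
Done: 2 vertices remain (2, 10). Sequence = [5 8 2 8 10 9 5 2]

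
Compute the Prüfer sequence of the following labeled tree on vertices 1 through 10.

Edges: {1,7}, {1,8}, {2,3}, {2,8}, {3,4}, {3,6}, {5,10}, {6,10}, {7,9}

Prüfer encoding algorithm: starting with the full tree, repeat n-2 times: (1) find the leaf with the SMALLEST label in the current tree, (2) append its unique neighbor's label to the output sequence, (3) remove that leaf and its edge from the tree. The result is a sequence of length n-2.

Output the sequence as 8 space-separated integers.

Answer: 3 10 7 1 8 2 3 6

Derivation:
Step 1: leaves = {4,5,9}. Remove smallest leaf 4, emit neighbor 3.
Step 2: leaves = {5,9}. Remove smallest leaf 5, emit neighbor 10.
Step 3: leaves = {9,10}. Remove smallest leaf 9, emit neighbor 7.
Step 4: leaves = {7,10}. Remove smallest leaf 7, emit neighbor 1.
Step 5: leaves = {1,10}. Remove smallest leaf 1, emit neighbor 8.
Step 6: leaves = {8,10}. Remove smallest leaf 8, emit neighbor 2.
Step 7: leaves = {2,10}. Remove smallest leaf 2, emit neighbor 3.
Step 8: leaves = {3,10}. Remove smallest leaf 3, emit neighbor 6.
Done: 2 vertices remain (6, 10). Sequence = [3 10 7 1 8 2 3 6]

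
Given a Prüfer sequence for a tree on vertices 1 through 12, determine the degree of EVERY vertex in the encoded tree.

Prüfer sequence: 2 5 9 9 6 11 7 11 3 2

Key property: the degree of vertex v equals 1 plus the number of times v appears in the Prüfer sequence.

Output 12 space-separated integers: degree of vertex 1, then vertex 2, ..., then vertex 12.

p_1 = 2: count[2] becomes 1
p_2 = 5: count[5] becomes 1
p_3 = 9: count[9] becomes 1
p_4 = 9: count[9] becomes 2
p_5 = 6: count[6] becomes 1
p_6 = 11: count[11] becomes 1
p_7 = 7: count[7] becomes 1
p_8 = 11: count[11] becomes 2
p_9 = 3: count[3] becomes 1
p_10 = 2: count[2] becomes 2
Degrees (1 + count): deg[1]=1+0=1, deg[2]=1+2=3, deg[3]=1+1=2, deg[4]=1+0=1, deg[5]=1+1=2, deg[6]=1+1=2, deg[7]=1+1=2, deg[8]=1+0=1, deg[9]=1+2=3, deg[10]=1+0=1, deg[11]=1+2=3, deg[12]=1+0=1

Answer: 1 3 2 1 2 2 2 1 3 1 3 1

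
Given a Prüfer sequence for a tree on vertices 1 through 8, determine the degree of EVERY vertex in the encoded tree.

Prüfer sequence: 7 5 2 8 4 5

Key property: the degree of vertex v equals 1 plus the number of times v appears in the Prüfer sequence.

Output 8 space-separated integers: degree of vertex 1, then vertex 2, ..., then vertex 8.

p_1 = 7: count[7] becomes 1
p_2 = 5: count[5] becomes 1
p_3 = 2: count[2] becomes 1
p_4 = 8: count[8] becomes 1
p_5 = 4: count[4] becomes 1
p_6 = 5: count[5] becomes 2
Degrees (1 + count): deg[1]=1+0=1, deg[2]=1+1=2, deg[3]=1+0=1, deg[4]=1+1=2, deg[5]=1+2=3, deg[6]=1+0=1, deg[7]=1+1=2, deg[8]=1+1=2

Answer: 1 2 1 2 3 1 2 2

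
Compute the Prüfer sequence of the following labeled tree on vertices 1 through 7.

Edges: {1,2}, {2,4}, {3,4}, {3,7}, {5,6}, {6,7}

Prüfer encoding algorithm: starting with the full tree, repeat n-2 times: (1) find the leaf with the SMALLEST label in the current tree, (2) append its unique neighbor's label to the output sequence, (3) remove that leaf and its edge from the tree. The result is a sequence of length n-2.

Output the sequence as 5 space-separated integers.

Answer: 2 4 3 7 6

Derivation:
Step 1: leaves = {1,5}. Remove smallest leaf 1, emit neighbor 2.
Step 2: leaves = {2,5}. Remove smallest leaf 2, emit neighbor 4.
Step 3: leaves = {4,5}. Remove smallest leaf 4, emit neighbor 3.
Step 4: leaves = {3,5}. Remove smallest leaf 3, emit neighbor 7.
Step 5: leaves = {5,7}. Remove smallest leaf 5, emit neighbor 6.
Done: 2 vertices remain (6, 7). Sequence = [2 4 3 7 6]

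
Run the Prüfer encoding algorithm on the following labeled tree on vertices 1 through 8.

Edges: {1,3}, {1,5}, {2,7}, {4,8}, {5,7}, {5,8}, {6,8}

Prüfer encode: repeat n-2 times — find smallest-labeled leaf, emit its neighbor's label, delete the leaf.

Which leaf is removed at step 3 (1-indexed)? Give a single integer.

Answer: 1

Derivation:
Step 1: current leaves = {2,3,4,6}. Remove leaf 2 (neighbor: 7).
Step 2: current leaves = {3,4,6,7}. Remove leaf 3 (neighbor: 1).
Step 3: current leaves = {1,4,6,7}. Remove leaf 1 (neighbor: 5).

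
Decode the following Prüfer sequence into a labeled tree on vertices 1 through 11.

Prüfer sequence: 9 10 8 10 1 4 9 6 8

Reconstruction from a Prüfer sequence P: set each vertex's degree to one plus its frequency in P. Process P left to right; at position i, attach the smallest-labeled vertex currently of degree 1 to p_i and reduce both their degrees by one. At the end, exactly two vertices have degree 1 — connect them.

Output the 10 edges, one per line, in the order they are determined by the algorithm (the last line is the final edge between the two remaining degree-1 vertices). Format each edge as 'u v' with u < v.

Answer: 2 9
3 10
5 8
7 10
1 10
1 4
4 9
6 9
6 8
8 11

Derivation:
Initial degrees: {1:2, 2:1, 3:1, 4:2, 5:1, 6:2, 7:1, 8:3, 9:3, 10:3, 11:1}
Step 1: smallest deg-1 vertex = 2, p_1 = 9. Add edge {2,9}. Now deg[2]=0, deg[9]=2.
Step 2: smallest deg-1 vertex = 3, p_2 = 10. Add edge {3,10}. Now deg[3]=0, deg[10]=2.
Step 3: smallest deg-1 vertex = 5, p_3 = 8. Add edge {5,8}. Now deg[5]=0, deg[8]=2.
Step 4: smallest deg-1 vertex = 7, p_4 = 10. Add edge {7,10}. Now deg[7]=0, deg[10]=1.
Step 5: smallest deg-1 vertex = 10, p_5 = 1. Add edge {1,10}. Now deg[10]=0, deg[1]=1.
Step 6: smallest deg-1 vertex = 1, p_6 = 4. Add edge {1,4}. Now deg[1]=0, deg[4]=1.
Step 7: smallest deg-1 vertex = 4, p_7 = 9. Add edge {4,9}. Now deg[4]=0, deg[9]=1.
Step 8: smallest deg-1 vertex = 9, p_8 = 6. Add edge {6,9}. Now deg[9]=0, deg[6]=1.
Step 9: smallest deg-1 vertex = 6, p_9 = 8. Add edge {6,8}. Now deg[6]=0, deg[8]=1.
Final: two remaining deg-1 vertices are 8, 11. Add edge {8,11}.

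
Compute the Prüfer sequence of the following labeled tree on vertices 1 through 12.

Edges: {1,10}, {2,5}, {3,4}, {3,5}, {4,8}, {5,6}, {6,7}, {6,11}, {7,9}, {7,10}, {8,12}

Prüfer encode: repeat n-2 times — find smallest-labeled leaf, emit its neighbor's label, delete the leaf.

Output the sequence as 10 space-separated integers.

Answer: 10 5 7 7 6 6 5 3 4 8

Derivation:
Step 1: leaves = {1,2,9,11,12}. Remove smallest leaf 1, emit neighbor 10.
Step 2: leaves = {2,9,10,11,12}. Remove smallest leaf 2, emit neighbor 5.
Step 3: leaves = {9,10,11,12}. Remove smallest leaf 9, emit neighbor 7.
Step 4: leaves = {10,11,12}. Remove smallest leaf 10, emit neighbor 7.
Step 5: leaves = {7,11,12}. Remove smallest leaf 7, emit neighbor 6.
Step 6: leaves = {11,12}. Remove smallest leaf 11, emit neighbor 6.
Step 7: leaves = {6,12}. Remove smallest leaf 6, emit neighbor 5.
Step 8: leaves = {5,12}. Remove smallest leaf 5, emit neighbor 3.
Step 9: leaves = {3,12}. Remove smallest leaf 3, emit neighbor 4.
Step 10: leaves = {4,12}. Remove smallest leaf 4, emit neighbor 8.
Done: 2 vertices remain (8, 12). Sequence = [10 5 7 7 6 6 5 3 4 8]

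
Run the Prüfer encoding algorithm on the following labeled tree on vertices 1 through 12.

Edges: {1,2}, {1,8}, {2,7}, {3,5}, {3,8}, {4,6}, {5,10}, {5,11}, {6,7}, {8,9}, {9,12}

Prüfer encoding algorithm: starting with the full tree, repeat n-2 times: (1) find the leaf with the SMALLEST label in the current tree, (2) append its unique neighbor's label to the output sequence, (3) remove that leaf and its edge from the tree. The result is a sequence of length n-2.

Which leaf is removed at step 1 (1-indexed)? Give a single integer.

Answer: 4

Derivation:
Step 1: current leaves = {4,10,11,12}. Remove leaf 4 (neighbor: 6).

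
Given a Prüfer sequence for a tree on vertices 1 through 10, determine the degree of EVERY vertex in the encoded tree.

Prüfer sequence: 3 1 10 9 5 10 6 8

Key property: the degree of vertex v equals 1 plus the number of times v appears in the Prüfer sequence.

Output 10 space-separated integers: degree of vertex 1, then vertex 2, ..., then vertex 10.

Answer: 2 1 2 1 2 2 1 2 2 3

Derivation:
p_1 = 3: count[3] becomes 1
p_2 = 1: count[1] becomes 1
p_3 = 10: count[10] becomes 1
p_4 = 9: count[9] becomes 1
p_5 = 5: count[5] becomes 1
p_6 = 10: count[10] becomes 2
p_7 = 6: count[6] becomes 1
p_8 = 8: count[8] becomes 1
Degrees (1 + count): deg[1]=1+1=2, deg[2]=1+0=1, deg[3]=1+1=2, deg[4]=1+0=1, deg[5]=1+1=2, deg[6]=1+1=2, deg[7]=1+0=1, deg[8]=1+1=2, deg[9]=1+1=2, deg[10]=1+2=3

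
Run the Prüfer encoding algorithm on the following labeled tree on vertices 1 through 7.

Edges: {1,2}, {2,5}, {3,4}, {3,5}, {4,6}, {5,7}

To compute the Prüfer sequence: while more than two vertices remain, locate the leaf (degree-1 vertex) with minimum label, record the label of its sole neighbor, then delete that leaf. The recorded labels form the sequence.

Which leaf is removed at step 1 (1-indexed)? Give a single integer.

Answer: 1

Derivation:
Step 1: current leaves = {1,6,7}. Remove leaf 1 (neighbor: 2).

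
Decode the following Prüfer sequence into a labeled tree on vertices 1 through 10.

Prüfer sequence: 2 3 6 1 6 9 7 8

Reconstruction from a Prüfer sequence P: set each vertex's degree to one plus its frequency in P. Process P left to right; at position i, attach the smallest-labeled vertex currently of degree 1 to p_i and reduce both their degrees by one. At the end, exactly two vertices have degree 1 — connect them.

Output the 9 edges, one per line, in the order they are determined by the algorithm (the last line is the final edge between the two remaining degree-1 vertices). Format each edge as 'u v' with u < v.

Answer: 2 4
2 3
3 6
1 5
1 6
6 9
7 9
7 8
8 10

Derivation:
Initial degrees: {1:2, 2:2, 3:2, 4:1, 5:1, 6:3, 7:2, 8:2, 9:2, 10:1}
Step 1: smallest deg-1 vertex = 4, p_1 = 2. Add edge {2,4}. Now deg[4]=0, deg[2]=1.
Step 2: smallest deg-1 vertex = 2, p_2 = 3. Add edge {2,3}. Now deg[2]=0, deg[3]=1.
Step 3: smallest deg-1 vertex = 3, p_3 = 6. Add edge {3,6}. Now deg[3]=0, deg[6]=2.
Step 4: smallest deg-1 vertex = 5, p_4 = 1. Add edge {1,5}. Now deg[5]=0, deg[1]=1.
Step 5: smallest deg-1 vertex = 1, p_5 = 6. Add edge {1,6}. Now deg[1]=0, deg[6]=1.
Step 6: smallest deg-1 vertex = 6, p_6 = 9. Add edge {6,9}. Now deg[6]=0, deg[9]=1.
Step 7: smallest deg-1 vertex = 9, p_7 = 7. Add edge {7,9}. Now deg[9]=0, deg[7]=1.
Step 8: smallest deg-1 vertex = 7, p_8 = 8. Add edge {7,8}. Now deg[7]=0, deg[8]=1.
Final: two remaining deg-1 vertices are 8, 10. Add edge {8,10}.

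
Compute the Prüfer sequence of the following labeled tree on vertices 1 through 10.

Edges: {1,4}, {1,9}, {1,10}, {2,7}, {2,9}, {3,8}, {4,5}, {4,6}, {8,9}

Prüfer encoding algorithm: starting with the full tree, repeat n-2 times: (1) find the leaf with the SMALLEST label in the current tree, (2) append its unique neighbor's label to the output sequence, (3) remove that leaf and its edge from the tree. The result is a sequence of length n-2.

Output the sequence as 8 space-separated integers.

Step 1: leaves = {3,5,6,7,10}. Remove smallest leaf 3, emit neighbor 8.
Step 2: leaves = {5,6,7,8,10}. Remove smallest leaf 5, emit neighbor 4.
Step 3: leaves = {6,7,8,10}. Remove smallest leaf 6, emit neighbor 4.
Step 4: leaves = {4,7,8,10}. Remove smallest leaf 4, emit neighbor 1.
Step 5: leaves = {7,8,10}. Remove smallest leaf 7, emit neighbor 2.
Step 6: leaves = {2,8,10}. Remove smallest leaf 2, emit neighbor 9.
Step 7: leaves = {8,10}. Remove smallest leaf 8, emit neighbor 9.
Step 8: leaves = {9,10}. Remove smallest leaf 9, emit neighbor 1.
Done: 2 vertices remain (1, 10). Sequence = [8 4 4 1 2 9 9 1]

Answer: 8 4 4 1 2 9 9 1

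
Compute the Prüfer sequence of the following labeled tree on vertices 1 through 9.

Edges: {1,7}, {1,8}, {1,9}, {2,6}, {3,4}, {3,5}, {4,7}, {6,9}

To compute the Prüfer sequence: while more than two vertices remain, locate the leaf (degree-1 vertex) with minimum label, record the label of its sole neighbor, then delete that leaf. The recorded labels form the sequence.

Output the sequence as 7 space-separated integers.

Step 1: leaves = {2,5,8}. Remove smallest leaf 2, emit neighbor 6.
Step 2: leaves = {5,6,8}. Remove smallest leaf 5, emit neighbor 3.
Step 3: leaves = {3,6,8}. Remove smallest leaf 3, emit neighbor 4.
Step 4: leaves = {4,6,8}. Remove smallest leaf 4, emit neighbor 7.
Step 5: leaves = {6,7,8}. Remove smallest leaf 6, emit neighbor 9.
Step 6: leaves = {7,8,9}. Remove smallest leaf 7, emit neighbor 1.
Step 7: leaves = {8,9}. Remove smallest leaf 8, emit neighbor 1.
Done: 2 vertices remain (1, 9). Sequence = [6 3 4 7 9 1 1]

Answer: 6 3 4 7 9 1 1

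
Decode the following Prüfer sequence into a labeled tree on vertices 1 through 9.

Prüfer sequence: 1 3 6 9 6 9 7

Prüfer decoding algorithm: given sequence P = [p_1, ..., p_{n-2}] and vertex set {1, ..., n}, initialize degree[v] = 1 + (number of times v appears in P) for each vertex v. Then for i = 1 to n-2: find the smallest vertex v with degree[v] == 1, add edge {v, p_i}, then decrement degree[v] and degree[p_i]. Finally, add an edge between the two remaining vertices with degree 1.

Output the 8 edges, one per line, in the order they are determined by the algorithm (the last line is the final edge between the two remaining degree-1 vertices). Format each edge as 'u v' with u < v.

Initial degrees: {1:2, 2:1, 3:2, 4:1, 5:1, 6:3, 7:2, 8:1, 9:3}
Step 1: smallest deg-1 vertex = 2, p_1 = 1. Add edge {1,2}. Now deg[2]=0, deg[1]=1.
Step 2: smallest deg-1 vertex = 1, p_2 = 3. Add edge {1,3}. Now deg[1]=0, deg[3]=1.
Step 3: smallest deg-1 vertex = 3, p_3 = 6. Add edge {3,6}. Now deg[3]=0, deg[6]=2.
Step 4: smallest deg-1 vertex = 4, p_4 = 9. Add edge {4,9}. Now deg[4]=0, deg[9]=2.
Step 5: smallest deg-1 vertex = 5, p_5 = 6. Add edge {5,6}. Now deg[5]=0, deg[6]=1.
Step 6: smallest deg-1 vertex = 6, p_6 = 9. Add edge {6,9}. Now deg[6]=0, deg[9]=1.
Step 7: smallest deg-1 vertex = 8, p_7 = 7. Add edge {7,8}. Now deg[8]=0, deg[7]=1.
Final: two remaining deg-1 vertices are 7, 9. Add edge {7,9}.

Answer: 1 2
1 3
3 6
4 9
5 6
6 9
7 8
7 9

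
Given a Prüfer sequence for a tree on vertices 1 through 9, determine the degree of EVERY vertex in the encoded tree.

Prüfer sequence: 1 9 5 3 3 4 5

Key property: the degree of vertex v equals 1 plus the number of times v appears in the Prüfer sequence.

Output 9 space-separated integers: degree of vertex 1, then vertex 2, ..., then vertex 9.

Answer: 2 1 3 2 3 1 1 1 2

Derivation:
p_1 = 1: count[1] becomes 1
p_2 = 9: count[9] becomes 1
p_3 = 5: count[5] becomes 1
p_4 = 3: count[3] becomes 1
p_5 = 3: count[3] becomes 2
p_6 = 4: count[4] becomes 1
p_7 = 5: count[5] becomes 2
Degrees (1 + count): deg[1]=1+1=2, deg[2]=1+0=1, deg[3]=1+2=3, deg[4]=1+1=2, deg[5]=1+2=3, deg[6]=1+0=1, deg[7]=1+0=1, deg[8]=1+0=1, deg[9]=1+1=2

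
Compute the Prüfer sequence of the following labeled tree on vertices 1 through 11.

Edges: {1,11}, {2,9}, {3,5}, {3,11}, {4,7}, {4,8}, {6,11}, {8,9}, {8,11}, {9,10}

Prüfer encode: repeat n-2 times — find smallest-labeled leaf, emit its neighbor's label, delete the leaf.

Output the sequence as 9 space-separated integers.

Step 1: leaves = {1,2,5,6,7,10}. Remove smallest leaf 1, emit neighbor 11.
Step 2: leaves = {2,5,6,7,10}. Remove smallest leaf 2, emit neighbor 9.
Step 3: leaves = {5,6,7,10}. Remove smallest leaf 5, emit neighbor 3.
Step 4: leaves = {3,6,7,10}. Remove smallest leaf 3, emit neighbor 11.
Step 5: leaves = {6,7,10}. Remove smallest leaf 6, emit neighbor 11.
Step 6: leaves = {7,10,11}. Remove smallest leaf 7, emit neighbor 4.
Step 7: leaves = {4,10,11}. Remove smallest leaf 4, emit neighbor 8.
Step 8: leaves = {10,11}. Remove smallest leaf 10, emit neighbor 9.
Step 9: leaves = {9,11}. Remove smallest leaf 9, emit neighbor 8.
Done: 2 vertices remain (8, 11). Sequence = [11 9 3 11 11 4 8 9 8]

Answer: 11 9 3 11 11 4 8 9 8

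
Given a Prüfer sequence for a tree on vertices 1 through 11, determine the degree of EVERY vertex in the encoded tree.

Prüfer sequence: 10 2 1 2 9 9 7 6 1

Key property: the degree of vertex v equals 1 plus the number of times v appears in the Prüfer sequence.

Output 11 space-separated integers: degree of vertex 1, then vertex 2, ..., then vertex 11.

Answer: 3 3 1 1 1 2 2 1 3 2 1

Derivation:
p_1 = 10: count[10] becomes 1
p_2 = 2: count[2] becomes 1
p_3 = 1: count[1] becomes 1
p_4 = 2: count[2] becomes 2
p_5 = 9: count[9] becomes 1
p_6 = 9: count[9] becomes 2
p_7 = 7: count[7] becomes 1
p_8 = 6: count[6] becomes 1
p_9 = 1: count[1] becomes 2
Degrees (1 + count): deg[1]=1+2=3, deg[2]=1+2=3, deg[3]=1+0=1, deg[4]=1+0=1, deg[5]=1+0=1, deg[6]=1+1=2, deg[7]=1+1=2, deg[8]=1+0=1, deg[9]=1+2=3, deg[10]=1+1=2, deg[11]=1+0=1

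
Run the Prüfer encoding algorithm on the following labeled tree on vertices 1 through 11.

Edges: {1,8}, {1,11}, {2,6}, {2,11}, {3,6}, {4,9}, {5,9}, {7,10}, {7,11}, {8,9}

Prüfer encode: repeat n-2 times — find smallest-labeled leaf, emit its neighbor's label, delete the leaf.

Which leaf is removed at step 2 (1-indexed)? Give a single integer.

Answer: 4

Derivation:
Step 1: current leaves = {3,4,5,10}. Remove leaf 3 (neighbor: 6).
Step 2: current leaves = {4,5,6,10}. Remove leaf 4 (neighbor: 9).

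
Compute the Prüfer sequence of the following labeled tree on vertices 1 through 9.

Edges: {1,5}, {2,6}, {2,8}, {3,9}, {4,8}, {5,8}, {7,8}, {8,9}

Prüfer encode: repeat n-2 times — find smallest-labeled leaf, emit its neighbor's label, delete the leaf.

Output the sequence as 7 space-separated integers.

Answer: 5 9 8 8 2 8 8

Derivation:
Step 1: leaves = {1,3,4,6,7}. Remove smallest leaf 1, emit neighbor 5.
Step 2: leaves = {3,4,5,6,7}. Remove smallest leaf 3, emit neighbor 9.
Step 3: leaves = {4,5,6,7,9}. Remove smallest leaf 4, emit neighbor 8.
Step 4: leaves = {5,6,7,9}. Remove smallest leaf 5, emit neighbor 8.
Step 5: leaves = {6,7,9}. Remove smallest leaf 6, emit neighbor 2.
Step 6: leaves = {2,7,9}. Remove smallest leaf 2, emit neighbor 8.
Step 7: leaves = {7,9}. Remove smallest leaf 7, emit neighbor 8.
Done: 2 vertices remain (8, 9). Sequence = [5 9 8 8 2 8 8]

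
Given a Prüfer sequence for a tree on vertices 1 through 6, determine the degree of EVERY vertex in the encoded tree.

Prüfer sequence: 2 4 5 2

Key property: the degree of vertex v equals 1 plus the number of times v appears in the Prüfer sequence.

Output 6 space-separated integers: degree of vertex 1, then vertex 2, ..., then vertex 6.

Answer: 1 3 1 2 2 1

Derivation:
p_1 = 2: count[2] becomes 1
p_2 = 4: count[4] becomes 1
p_3 = 5: count[5] becomes 1
p_4 = 2: count[2] becomes 2
Degrees (1 + count): deg[1]=1+0=1, deg[2]=1+2=3, deg[3]=1+0=1, deg[4]=1+1=2, deg[5]=1+1=2, deg[6]=1+0=1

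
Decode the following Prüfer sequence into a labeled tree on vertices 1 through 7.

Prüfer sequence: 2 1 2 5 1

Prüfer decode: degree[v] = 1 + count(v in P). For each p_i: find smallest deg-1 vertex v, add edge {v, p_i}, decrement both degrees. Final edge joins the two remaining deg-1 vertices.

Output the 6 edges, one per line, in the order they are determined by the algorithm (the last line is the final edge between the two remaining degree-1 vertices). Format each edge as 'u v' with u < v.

Initial degrees: {1:3, 2:3, 3:1, 4:1, 5:2, 6:1, 7:1}
Step 1: smallest deg-1 vertex = 3, p_1 = 2. Add edge {2,3}. Now deg[3]=0, deg[2]=2.
Step 2: smallest deg-1 vertex = 4, p_2 = 1. Add edge {1,4}. Now deg[4]=0, deg[1]=2.
Step 3: smallest deg-1 vertex = 6, p_3 = 2. Add edge {2,6}. Now deg[6]=0, deg[2]=1.
Step 4: smallest deg-1 vertex = 2, p_4 = 5. Add edge {2,5}. Now deg[2]=0, deg[5]=1.
Step 5: smallest deg-1 vertex = 5, p_5 = 1. Add edge {1,5}. Now deg[5]=0, deg[1]=1.
Final: two remaining deg-1 vertices are 1, 7. Add edge {1,7}.

Answer: 2 3
1 4
2 6
2 5
1 5
1 7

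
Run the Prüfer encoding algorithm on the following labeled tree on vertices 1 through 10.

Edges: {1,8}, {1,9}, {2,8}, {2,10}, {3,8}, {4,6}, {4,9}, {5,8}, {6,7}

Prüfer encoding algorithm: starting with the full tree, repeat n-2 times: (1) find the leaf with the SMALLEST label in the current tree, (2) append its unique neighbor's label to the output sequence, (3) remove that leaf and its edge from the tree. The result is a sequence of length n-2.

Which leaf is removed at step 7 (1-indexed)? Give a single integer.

Step 1: current leaves = {3,5,7,10}. Remove leaf 3 (neighbor: 8).
Step 2: current leaves = {5,7,10}. Remove leaf 5 (neighbor: 8).
Step 3: current leaves = {7,10}. Remove leaf 7 (neighbor: 6).
Step 4: current leaves = {6,10}. Remove leaf 6 (neighbor: 4).
Step 5: current leaves = {4,10}. Remove leaf 4 (neighbor: 9).
Step 6: current leaves = {9,10}. Remove leaf 9 (neighbor: 1).
Step 7: current leaves = {1,10}. Remove leaf 1 (neighbor: 8).

Answer: 1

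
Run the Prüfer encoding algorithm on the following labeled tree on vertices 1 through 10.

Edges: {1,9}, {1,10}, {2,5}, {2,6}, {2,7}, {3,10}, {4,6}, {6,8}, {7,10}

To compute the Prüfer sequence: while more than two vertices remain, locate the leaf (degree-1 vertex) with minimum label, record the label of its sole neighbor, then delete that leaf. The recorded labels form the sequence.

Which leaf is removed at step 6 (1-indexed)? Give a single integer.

Step 1: current leaves = {3,4,5,8,9}. Remove leaf 3 (neighbor: 10).
Step 2: current leaves = {4,5,8,9}. Remove leaf 4 (neighbor: 6).
Step 3: current leaves = {5,8,9}. Remove leaf 5 (neighbor: 2).
Step 4: current leaves = {8,9}. Remove leaf 8 (neighbor: 6).
Step 5: current leaves = {6,9}. Remove leaf 6 (neighbor: 2).
Step 6: current leaves = {2,9}. Remove leaf 2 (neighbor: 7).

Answer: 2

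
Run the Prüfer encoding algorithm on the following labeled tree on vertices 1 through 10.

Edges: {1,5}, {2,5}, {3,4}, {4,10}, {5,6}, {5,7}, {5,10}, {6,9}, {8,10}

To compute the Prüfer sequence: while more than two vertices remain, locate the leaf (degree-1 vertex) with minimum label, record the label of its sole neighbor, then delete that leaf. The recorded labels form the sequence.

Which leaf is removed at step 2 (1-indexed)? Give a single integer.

Step 1: current leaves = {1,2,3,7,8,9}. Remove leaf 1 (neighbor: 5).
Step 2: current leaves = {2,3,7,8,9}. Remove leaf 2 (neighbor: 5).

Answer: 2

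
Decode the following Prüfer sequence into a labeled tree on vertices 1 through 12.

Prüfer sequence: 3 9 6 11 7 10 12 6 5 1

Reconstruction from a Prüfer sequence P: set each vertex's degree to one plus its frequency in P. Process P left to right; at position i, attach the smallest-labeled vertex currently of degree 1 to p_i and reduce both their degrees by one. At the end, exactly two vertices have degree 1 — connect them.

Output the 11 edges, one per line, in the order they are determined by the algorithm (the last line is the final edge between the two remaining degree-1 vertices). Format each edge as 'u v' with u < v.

Answer: 2 3
3 9
4 6
8 11
7 9
7 10
10 12
6 11
5 6
1 5
1 12

Derivation:
Initial degrees: {1:2, 2:1, 3:2, 4:1, 5:2, 6:3, 7:2, 8:1, 9:2, 10:2, 11:2, 12:2}
Step 1: smallest deg-1 vertex = 2, p_1 = 3. Add edge {2,3}. Now deg[2]=0, deg[3]=1.
Step 2: smallest deg-1 vertex = 3, p_2 = 9. Add edge {3,9}. Now deg[3]=0, deg[9]=1.
Step 3: smallest deg-1 vertex = 4, p_3 = 6. Add edge {4,6}. Now deg[4]=0, deg[6]=2.
Step 4: smallest deg-1 vertex = 8, p_4 = 11. Add edge {8,11}. Now deg[8]=0, deg[11]=1.
Step 5: smallest deg-1 vertex = 9, p_5 = 7. Add edge {7,9}. Now deg[9]=0, deg[7]=1.
Step 6: smallest deg-1 vertex = 7, p_6 = 10. Add edge {7,10}. Now deg[7]=0, deg[10]=1.
Step 7: smallest deg-1 vertex = 10, p_7 = 12. Add edge {10,12}. Now deg[10]=0, deg[12]=1.
Step 8: smallest deg-1 vertex = 11, p_8 = 6. Add edge {6,11}. Now deg[11]=0, deg[6]=1.
Step 9: smallest deg-1 vertex = 6, p_9 = 5. Add edge {5,6}. Now deg[6]=0, deg[5]=1.
Step 10: smallest deg-1 vertex = 5, p_10 = 1. Add edge {1,5}. Now deg[5]=0, deg[1]=1.
Final: two remaining deg-1 vertices are 1, 12. Add edge {1,12}.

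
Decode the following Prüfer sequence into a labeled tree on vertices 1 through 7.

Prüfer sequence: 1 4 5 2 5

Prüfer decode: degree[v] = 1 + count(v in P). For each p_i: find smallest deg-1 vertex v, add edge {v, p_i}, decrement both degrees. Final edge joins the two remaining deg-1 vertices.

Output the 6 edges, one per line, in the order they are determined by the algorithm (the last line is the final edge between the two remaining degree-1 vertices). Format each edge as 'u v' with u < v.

Initial degrees: {1:2, 2:2, 3:1, 4:2, 5:3, 6:1, 7:1}
Step 1: smallest deg-1 vertex = 3, p_1 = 1. Add edge {1,3}. Now deg[3]=0, deg[1]=1.
Step 2: smallest deg-1 vertex = 1, p_2 = 4. Add edge {1,4}. Now deg[1]=0, deg[4]=1.
Step 3: smallest deg-1 vertex = 4, p_3 = 5. Add edge {4,5}. Now deg[4]=0, deg[5]=2.
Step 4: smallest deg-1 vertex = 6, p_4 = 2. Add edge {2,6}. Now deg[6]=0, deg[2]=1.
Step 5: smallest deg-1 vertex = 2, p_5 = 5. Add edge {2,5}. Now deg[2]=0, deg[5]=1.
Final: two remaining deg-1 vertices are 5, 7. Add edge {5,7}.

Answer: 1 3
1 4
4 5
2 6
2 5
5 7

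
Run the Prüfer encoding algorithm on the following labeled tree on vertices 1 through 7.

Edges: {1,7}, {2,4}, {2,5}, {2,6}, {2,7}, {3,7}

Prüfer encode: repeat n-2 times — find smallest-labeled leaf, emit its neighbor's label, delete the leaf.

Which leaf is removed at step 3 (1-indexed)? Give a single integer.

Step 1: current leaves = {1,3,4,5,6}. Remove leaf 1 (neighbor: 7).
Step 2: current leaves = {3,4,5,6}. Remove leaf 3 (neighbor: 7).
Step 3: current leaves = {4,5,6,7}. Remove leaf 4 (neighbor: 2).

Answer: 4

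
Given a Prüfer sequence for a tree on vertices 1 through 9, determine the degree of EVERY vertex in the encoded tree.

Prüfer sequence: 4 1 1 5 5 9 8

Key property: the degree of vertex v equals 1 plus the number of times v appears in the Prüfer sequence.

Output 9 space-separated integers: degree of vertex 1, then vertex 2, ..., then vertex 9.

Answer: 3 1 1 2 3 1 1 2 2

Derivation:
p_1 = 4: count[4] becomes 1
p_2 = 1: count[1] becomes 1
p_3 = 1: count[1] becomes 2
p_4 = 5: count[5] becomes 1
p_5 = 5: count[5] becomes 2
p_6 = 9: count[9] becomes 1
p_7 = 8: count[8] becomes 1
Degrees (1 + count): deg[1]=1+2=3, deg[2]=1+0=1, deg[3]=1+0=1, deg[4]=1+1=2, deg[5]=1+2=3, deg[6]=1+0=1, deg[7]=1+0=1, deg[8]=1+1=2, deg[9]=1+1=2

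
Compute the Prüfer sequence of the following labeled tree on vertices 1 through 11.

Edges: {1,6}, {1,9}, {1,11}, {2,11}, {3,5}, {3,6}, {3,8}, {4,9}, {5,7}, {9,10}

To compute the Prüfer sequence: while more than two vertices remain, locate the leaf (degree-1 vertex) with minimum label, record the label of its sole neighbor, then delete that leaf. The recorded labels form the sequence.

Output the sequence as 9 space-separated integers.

Step 1: leaves = {2,4,7,8,10}. Remove smallest leaf 2, emit neighbor 11.
Step 2: leaves = {4,7,8,10,11}. Remove smallest leaf 4, emit neighbor 9.
Step 3: leaves = {7,8,10,11}. Remove smallest leaf 7, emit neighbor 5.
Step 4: leaves = {5,8,10,11}. Remove smallest leaf 5, emit neighbor 3.
Step 5: leaves = {8,10,11}. Remove smallest leaf 8, emit neighbor 3.
Step 6: leaves = {3,10,11}. Remove smallest leaf 3, emit neighbor 6.
Step 7: leaves = {6,10,11}. Remove smallest leaf 6, emit neighbor 1.
Step 8: leaves = {10,11}. Remove smallest leaf 10, emit neighbor 9.
Step 9: leaves = {9,11}. Remove smallest leaf 9, emit neighbor 1.
Done: 2 vertices remain (1, 11). Sequence = [11 9 5 3 3 6 1 9 1]

Answer: 11 9 5 3 3 6 1 9 1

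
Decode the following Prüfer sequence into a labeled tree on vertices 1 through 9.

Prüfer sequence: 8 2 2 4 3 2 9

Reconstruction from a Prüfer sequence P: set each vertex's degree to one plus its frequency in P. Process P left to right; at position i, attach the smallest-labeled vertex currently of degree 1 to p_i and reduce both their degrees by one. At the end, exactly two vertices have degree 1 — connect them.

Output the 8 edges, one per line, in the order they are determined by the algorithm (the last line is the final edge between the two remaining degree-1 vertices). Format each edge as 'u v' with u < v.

Initial degrees: {1:1, 2:4, 3:2, 4:2, 5:1, 6:1, 7:1, 8:2, 9:2}
Step 1: smallest deg-1 vertex = 1, p_1 = 8. Add edge {1,8}. Now deg[1]=0, deg[8]=1.
Step 2: smallest deg-1 vertex = 5, p_2 = 2. Add edge {2,5}. Now deg[5]=0, deg[2]=3.
Step 3: smallest deg-1 vertex = 6, p_3 = 2. Add edge {2,6}. Now deg[6]=0, deg[2]=2.
Step 4: smallest deg-1 vertex = 7, p_4 = 4. Add edge {4,7}. Now deg[7]=0, deg[4]=1.
Step 5: smallest deg-1 vertex = 4, p_5 = 3. Add edge {3,4}. Now deg[4]=0, deg[3]=1.
Step 6: smallest deg-1 vertex = 3, p_6 = 2. Add edge {2,3}. Now deg[3]=0, deg[2]=1.
Step 7: smallest deg-1 vertex = 2, p_7 = 9. Add edge {2,9}. Now deg[2]=0, deg[9]=1.
Final: two remaining deg-1 vertices are 8, 9. Add edge {8,9}.

Answer: 1 8
2 5
2 6
4 7
3 4
2 3
2 9
8 9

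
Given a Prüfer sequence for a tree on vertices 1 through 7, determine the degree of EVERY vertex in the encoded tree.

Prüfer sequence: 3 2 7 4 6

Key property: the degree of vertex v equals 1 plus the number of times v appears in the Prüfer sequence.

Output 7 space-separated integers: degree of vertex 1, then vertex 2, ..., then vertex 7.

Answer: 1 2 2 2 1 2 2

Derivation:
p_1 = 3: count[3] becomes 1
p_2 = 2: count[2] becomes 1
p_3 = 7: count[7] becomes 1
p_4 = 4: count[4] becomes 1
p_5 = 6: count[6] becomes 1
Degrees (1 + count): deg[1]=1+0=1, deg[2]=1+1=2, deg[3]=1+1=2, deg[4]=1+1=2, deg[5]=1+0=1, deg[6]=1+1=2, deg[7]=1+1=2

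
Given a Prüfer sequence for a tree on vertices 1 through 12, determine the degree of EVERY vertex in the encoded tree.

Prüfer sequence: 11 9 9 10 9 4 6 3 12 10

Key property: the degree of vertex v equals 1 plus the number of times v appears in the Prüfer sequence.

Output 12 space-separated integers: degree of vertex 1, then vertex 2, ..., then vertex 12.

p_1 = 11: count[11] becomes 1
p_2 = 9: count[9] becomes 1
p_3 = 9: count[9] becomes 2
p_4 = 10: count[10] becomes 1
p_5 = 9: count[9] becomes 3
p_6 = 4: count[4] becomes 1
p_7 = 6: count[6] becomes 1
p_8 = 3: count[3] becomes 1
p_9 = 12: count[12] becomes 1
p_10 = 10: count[10] becomes 2
Degrees (1 + count): deg[1]=1+0=1, deg[2]=1+0=1, deg[3]=1+1=2, deg[4]=1+1=2, deg[5]=1+0=1, deg[6]=1+1=2, deg[7]=1+0=1, deg[8]=1+0=1, deg[9]=1+3=4, deg[10]=1+2=3, deg[11]=1+1=2, deg[12]=1+1=2

Answer: 1 1 2 2 1 2 1 1 4 3 2 2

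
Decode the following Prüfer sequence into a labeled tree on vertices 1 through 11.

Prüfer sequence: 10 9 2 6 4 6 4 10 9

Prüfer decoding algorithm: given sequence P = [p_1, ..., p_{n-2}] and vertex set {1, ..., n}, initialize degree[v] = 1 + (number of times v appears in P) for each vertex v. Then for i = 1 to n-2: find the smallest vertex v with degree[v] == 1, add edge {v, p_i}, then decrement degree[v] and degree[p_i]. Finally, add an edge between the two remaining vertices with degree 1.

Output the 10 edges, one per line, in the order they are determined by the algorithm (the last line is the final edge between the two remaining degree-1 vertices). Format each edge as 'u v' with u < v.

Answer: 1 10
3 9
2 5
2 6
4 7
6 8
4 6
4 10
9 10
9 11

Derivation:
Initial degrees: {1:1, 2:2, 3:1, 4:3, 5:1, 6:3, 7:1, 8:1, 9:3, 10:3, 11:1}
Step 1: smallest deg-1 vertex = 1, p_1 = 10. Add edge {1,10}. Now deg[1]=0, deg[10]=2.
Step 2: smallest deg-1 vertex = 3, p_2 = 9. Add edge {3,9}. Now deg[3]=0, deg[9]=2.
Step 3: smallest deg-1 vertex = 5, p_3 = 2. Add edge {2,5}. Now deg[5]=0, deg[2]=1.
Step 4: smallest deg-1 vertex = 2, p_4 = 6. Add edge {2,6}. Now deg[2]=0, deg[6]=2.
Step 5: smallest deg-1 vertex = 7, p_5 = 4. Add edge {4,7}. Now deg[7]=0, deg[4]=2.
Step 6: smallest deg-1 vertex = 8, p_6 = 6. Add edge {6,8}. Now deg[8]=0, deg[6]=1.
Step 7: smallest deg-1 vertex = 6, p_7 = 4. Add edge {4,6}. Now deg[6]=0, deg[4]=1.
Step 8: smallest deg-1 vertex = 4, p_8 = 10. Add edge {4,10}. Now deg[4]=0, deg[10]=1.
Step 9: smallest deg-1 vertex = 10, p_9 = 9. Add edge {9,10}. Now deg[10]=0, deg[9]=1.
Final: two remaining deg-1 vertices are 9, 11. Add edge {9,11}.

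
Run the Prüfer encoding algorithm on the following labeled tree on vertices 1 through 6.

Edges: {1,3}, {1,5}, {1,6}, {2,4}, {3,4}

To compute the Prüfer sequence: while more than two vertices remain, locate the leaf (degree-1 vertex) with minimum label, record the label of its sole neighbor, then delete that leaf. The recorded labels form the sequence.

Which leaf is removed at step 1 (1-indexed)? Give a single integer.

Answer: 2

Derivation:
Step 1: current leaves = {2,5,6}. Remove leaf 2 (neighbor: 4).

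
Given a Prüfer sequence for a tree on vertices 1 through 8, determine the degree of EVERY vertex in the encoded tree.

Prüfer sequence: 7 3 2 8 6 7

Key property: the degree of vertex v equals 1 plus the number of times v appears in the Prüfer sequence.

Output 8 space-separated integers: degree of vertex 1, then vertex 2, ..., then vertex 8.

Answer: 1 2 2 1 1 2 3 2

Derivation:
p_1 = 7: count[7] becomes 1
p_2 = 3: count[3] becomes 1
p_3 = 2: count[2] becomes 1
p_4 = 8: count[8] becomes 1
p_5 = 6: count[6] becomes 1
p_6 = 7: count[7] becomes 2
Degrees (1 + count): deg[1]=1+0=1, deg[2]=1+1=2, deg[3]=1+1=2, deg[4]=1+0=1, deg[5]=1+0=1, deg[6]=1+1=2, deg[7]=1+2=3, deg[8]=1+1=2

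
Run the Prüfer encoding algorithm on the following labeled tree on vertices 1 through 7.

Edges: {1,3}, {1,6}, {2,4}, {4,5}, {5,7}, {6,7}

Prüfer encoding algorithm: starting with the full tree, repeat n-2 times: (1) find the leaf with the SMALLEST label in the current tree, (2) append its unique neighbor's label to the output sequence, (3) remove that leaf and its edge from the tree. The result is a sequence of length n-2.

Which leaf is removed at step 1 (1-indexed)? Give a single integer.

Answer: 2

Derivation:
Step 1: current leaves = {2,3}. Remove leaf 2 (neighbor: 4).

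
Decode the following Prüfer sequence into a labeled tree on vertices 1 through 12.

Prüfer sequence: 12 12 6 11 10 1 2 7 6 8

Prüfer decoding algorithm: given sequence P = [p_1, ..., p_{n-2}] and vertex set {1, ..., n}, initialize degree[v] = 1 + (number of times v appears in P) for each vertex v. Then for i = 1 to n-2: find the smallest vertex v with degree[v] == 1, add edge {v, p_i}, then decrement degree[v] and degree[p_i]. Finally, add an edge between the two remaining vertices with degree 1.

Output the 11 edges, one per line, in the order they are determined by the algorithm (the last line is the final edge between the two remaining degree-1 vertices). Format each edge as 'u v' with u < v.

Answer: 3 12
4 12
5 6
9 11
10 11
1 10
1 2
2 7
6 7
6 8
8 12

Derivation:
Initial degrees: {1:2, 2:2, 3:1, 4:1, 5:1, 6:3, 7:2, 8:2, 9:1, 10:2, 11:2, 12:3}
Step 1: smallest deg-1 vertex = 3, p_1 = 12. Add edge {3,12}. Now deg[3]=0, deg[12]=2.
Step 2: smallest deg-1 vertex = 4, p_2 = 12. Add edge {4,12}. Now deg[4]=0, deg[12]=1.
Step 3: smallest deg-1 vertex = 5, p_3 = 6. Add edge {5,6}. Now deg[5]=0, deg[6]=2.
Step 4: smallest deg-1 vertex = 9, p_4 = 11. Add edge {9,11}. Now deg[9]=0, deg[11]=1.
Step 5: smallest deg-1 vertex = 11, p_5 = 10. Add edge {10,11}. Now deg[11]=0, deg[10]=1.
Step 6: smallest deg-1 vertex = 10, p_6 = 1. Add edge {1,10}. Now deg[10]=0, deg[1]=1.
Step 7: smallest deg-1 vertex = 1, p_7 = 2. Add edge {1,2}. Now deg[1]=0, deg[2]=1.
Step 8: smallest deg-1 vertex = 2, p_8 = 7. Add edge {2,7}. Now deg[2]=0, deg[7]=1.
Step 9: smallest deg-1 vertex = 7, p_9 = 6. Add edge {6,7}. Now deg[7]=0, deg[6]=1.
Step 10: smallest deg-1 vertex = 6, p_10 = 8. Add edge {6,8}. Now deg[6]=0, deg[8]=1.
Final: two remaining deg-1 vertices are 8, 12. Add edge {8,12}.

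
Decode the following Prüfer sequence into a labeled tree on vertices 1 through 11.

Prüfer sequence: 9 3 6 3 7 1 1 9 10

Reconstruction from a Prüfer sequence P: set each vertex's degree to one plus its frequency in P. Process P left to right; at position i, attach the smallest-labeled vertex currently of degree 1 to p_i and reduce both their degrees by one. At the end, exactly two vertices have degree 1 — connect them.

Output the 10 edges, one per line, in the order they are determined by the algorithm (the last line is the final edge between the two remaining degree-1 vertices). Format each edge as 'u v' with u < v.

Initial degrees: {1:3, 2:1, 3:3, 4:1, 5:1, 6:2, 7:2, 8:1, 9:3, 10:2, 11:1}
Step 1: smallest deg-1 vertex = 2, p_1 = 9. Add edge {2,9}. Now deg[2]=0, deg[9]=2.
Step 2: smallest deg-1 vertex = 4, p_2 = 3. Add edge {3,4}. Now deg[4]=0, deg[3]=2.
Step 3: smallest deg-1 vertex = 5, p_3 = 6. Add edge {5,6}. Now deg[5]=0, deg[6]=1.
Step 4: smallest deg-1 vertex = 6, p_4 = 3. Add edge {3,6}. Now deg[6]=0, deg[3]=1.
Step 5: smallest deg-1 vertex = 3, p_5 = 7. Add edge {3,7}. Now deg[3]=0, deg[7]=1.
Step 6: smallest deg-1 vertex = 7, p_6 = 1. Add edge {1,7}. Now deg[7]=0, deg[1]=2.
Step 7: smallest deg-1 vertex = 8, p_7 = 1. Add edge {1,8}. Now deg[8]=0, deg[1]=1.
Step 8: smallest deg-1 vertex = 1, p_8 = 9. Add edge {1,9}. Now deg[1]=0, deg[9]=1.
Step 9: smallest deg-1 vertex = 9, p_9 = 10. Add edge {9,10}. Now deg[9]=0, deg[10]=1.
Final: two remaining deg-1 vertices are 10, 11. Add edge {10,11}.

Answer: 2 9
3 4
5 6
3 6
3 7
1 7
1 8
1 9
9 10
10 11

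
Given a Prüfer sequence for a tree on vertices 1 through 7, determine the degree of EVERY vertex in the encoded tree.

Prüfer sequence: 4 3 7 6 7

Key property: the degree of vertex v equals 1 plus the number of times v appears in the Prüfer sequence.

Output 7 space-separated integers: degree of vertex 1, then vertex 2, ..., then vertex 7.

Answer: 1 1 2 2 1 2 3

Derivation:
p_1 = 4: count[4] becomes 1
p_2 = 3: count[3] becomes 1
p_3 = 7: count[7] becomes 1
p_4 = 6: count[6] becomes 1
p_5 = 7: count[7] becomes 2
Degrees (1 + count): deg[1]=1+0=1, deg[2]=1+0=1, deg[3]=1+1=2, deg[4]=1+1=2, deg[5]=1+0=1, deg[6]=1+1=2, deg[7]=1+2=3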